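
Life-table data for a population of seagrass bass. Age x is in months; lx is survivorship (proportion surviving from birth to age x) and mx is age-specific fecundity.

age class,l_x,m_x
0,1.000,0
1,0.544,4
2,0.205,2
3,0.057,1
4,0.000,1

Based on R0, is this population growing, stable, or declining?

R0 = Σ lx·mx = 0 + 2.176 + 0.41 + 0.057 + 0 = 2.643
R0 > 1, so the population is growing.

growing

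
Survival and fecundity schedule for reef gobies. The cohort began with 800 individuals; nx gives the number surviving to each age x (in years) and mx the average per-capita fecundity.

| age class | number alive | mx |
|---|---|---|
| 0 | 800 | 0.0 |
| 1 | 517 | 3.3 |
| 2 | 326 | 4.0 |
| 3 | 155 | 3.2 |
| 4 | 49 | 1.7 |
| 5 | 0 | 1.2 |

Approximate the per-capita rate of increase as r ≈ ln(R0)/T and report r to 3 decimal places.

lx = nx/n0 = nx/800: 1, 0.64625, 0.4075, 0.19375, 0.06125, 0
R0 = Σ lx·mx = 0 + 2.13263… + 1.63 + 0.62… + 0.10413… + 0 = 4.48675
Σ x·lx·mx = 7.669125; T = 7.669125/4.48675 = 1.70928…
r ≈ ln(R0)/T = ln(4.48675)/1.70928… = 0.87822… → 0.878

0.878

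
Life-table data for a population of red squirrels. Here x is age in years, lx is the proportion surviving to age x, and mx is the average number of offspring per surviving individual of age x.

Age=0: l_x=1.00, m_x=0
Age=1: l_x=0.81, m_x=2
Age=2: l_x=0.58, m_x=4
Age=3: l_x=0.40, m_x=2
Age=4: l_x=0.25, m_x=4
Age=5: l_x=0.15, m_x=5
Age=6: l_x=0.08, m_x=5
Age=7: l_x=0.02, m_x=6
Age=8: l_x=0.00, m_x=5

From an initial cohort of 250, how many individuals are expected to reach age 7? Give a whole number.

Expected survivors = N0 · l_7 = 250 × 0.02 = 5 → 5

5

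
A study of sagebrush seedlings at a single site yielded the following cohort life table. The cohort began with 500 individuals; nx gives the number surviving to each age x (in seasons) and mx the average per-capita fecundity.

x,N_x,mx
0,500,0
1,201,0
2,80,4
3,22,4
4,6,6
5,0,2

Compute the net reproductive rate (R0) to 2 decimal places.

0.89

lx = nx/n0 = nx/500: 1, 0.402, 0.16, 0.044, 0.012, 0
lx·mx by age: 0, 0, 0.64, 0.176, 0.072, 0
R0 = Σ lx·mx = 0.888 → 0.89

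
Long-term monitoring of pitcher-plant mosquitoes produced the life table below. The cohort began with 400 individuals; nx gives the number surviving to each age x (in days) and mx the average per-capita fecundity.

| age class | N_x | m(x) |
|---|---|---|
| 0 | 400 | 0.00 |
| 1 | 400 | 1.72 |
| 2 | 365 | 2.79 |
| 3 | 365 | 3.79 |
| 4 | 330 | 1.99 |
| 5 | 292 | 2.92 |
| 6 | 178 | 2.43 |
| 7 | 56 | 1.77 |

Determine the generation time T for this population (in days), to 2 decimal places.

3.32

lx = nx/n0 = nx/400: 1, 1, 0.9125, 0.9125, 0.825, 0.73, 0.445, 0.14
lx·mx: 0, 1.72, 2.545875, 3.458375, 1.64175, 2.1316, 1.08135, 0.2478 → R0 = 12.82675
x·lx·mx: 0, 1.72, 5.09175, 10.375125, 6.567, 10.658, 6.4881, 1.7346 → Σ = 42.634575
T = 42.634575 / 12.82675 = 3.32388… → 3.32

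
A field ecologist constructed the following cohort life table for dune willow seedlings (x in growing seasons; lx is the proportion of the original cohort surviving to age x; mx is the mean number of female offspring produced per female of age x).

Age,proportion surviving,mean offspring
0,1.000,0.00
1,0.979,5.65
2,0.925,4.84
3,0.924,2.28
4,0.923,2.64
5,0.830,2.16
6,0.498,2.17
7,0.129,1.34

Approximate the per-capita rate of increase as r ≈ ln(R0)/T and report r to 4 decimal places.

1.0690

R0 = Σ lx·mx = 0 + 5.53135 + 4.477 + 2.10672 + 2.43672 + 1.7928 + 1.08066 + 0.17286 = 17.59811
Σ x·lx·mx = 47.21037; T = 47.21037/17.59811 = 2.6827…
r ≈ ln(R0)/T = ln(17.59811)/2.6827… = 1.068996… → 1.0690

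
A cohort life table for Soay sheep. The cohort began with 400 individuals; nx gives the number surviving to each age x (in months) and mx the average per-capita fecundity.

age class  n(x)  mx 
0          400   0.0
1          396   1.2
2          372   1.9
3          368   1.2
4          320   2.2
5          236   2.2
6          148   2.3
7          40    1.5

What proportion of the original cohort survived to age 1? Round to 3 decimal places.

0.990

l_1 = n_1/n_0 = 396/400 = 0.99 → 0.990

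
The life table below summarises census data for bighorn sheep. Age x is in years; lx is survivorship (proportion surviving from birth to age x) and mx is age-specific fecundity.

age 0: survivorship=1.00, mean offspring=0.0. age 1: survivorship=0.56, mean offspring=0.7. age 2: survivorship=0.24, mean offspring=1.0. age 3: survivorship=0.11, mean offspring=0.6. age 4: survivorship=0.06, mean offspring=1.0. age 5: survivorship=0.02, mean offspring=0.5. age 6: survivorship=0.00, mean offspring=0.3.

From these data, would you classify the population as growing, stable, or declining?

declining

R0 = Σ lx·mx = 0 + 0.392 + 0.24 + 0.066 + 0.06 + 0.01 + 0 = 0.768
R0 < 1, so the population is declining.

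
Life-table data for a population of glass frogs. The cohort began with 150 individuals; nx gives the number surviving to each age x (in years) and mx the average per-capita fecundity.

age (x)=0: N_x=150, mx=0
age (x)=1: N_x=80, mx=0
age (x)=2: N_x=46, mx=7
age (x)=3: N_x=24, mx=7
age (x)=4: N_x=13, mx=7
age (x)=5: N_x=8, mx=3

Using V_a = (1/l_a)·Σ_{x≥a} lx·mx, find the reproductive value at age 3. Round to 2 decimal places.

11.79

lx = nx/n0 = nx/150: 1, 0.53333…, 0.30667…, 0.16, 0.08667…, 0.05333…
lx·mx for x ≥ 3: 1.12, 0.606667…, 0.16… → sum = 1.886667…
V_3 = 1.886667… / l_3 = 1.886667… / 0.16 = 11.791667… → 11.79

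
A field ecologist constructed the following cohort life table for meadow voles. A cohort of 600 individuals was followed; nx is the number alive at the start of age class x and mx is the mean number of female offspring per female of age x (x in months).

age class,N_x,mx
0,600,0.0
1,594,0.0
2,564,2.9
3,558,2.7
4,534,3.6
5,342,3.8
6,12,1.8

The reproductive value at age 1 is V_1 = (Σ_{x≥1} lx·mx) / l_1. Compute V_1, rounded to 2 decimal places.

10.75

lx = nx/n0 = nx/600: 1, 0.99, 0.94, 0.93, 0.89, 0.57, 0.02
lx·mx for x ≥ 1: 0, 2.726, 2.511, 3.204, 2.166, 0.036 → sum = 10.643
V_1 = 10.643 / l_1 = 10.643 / 0.99 = 10.750505… → 10.75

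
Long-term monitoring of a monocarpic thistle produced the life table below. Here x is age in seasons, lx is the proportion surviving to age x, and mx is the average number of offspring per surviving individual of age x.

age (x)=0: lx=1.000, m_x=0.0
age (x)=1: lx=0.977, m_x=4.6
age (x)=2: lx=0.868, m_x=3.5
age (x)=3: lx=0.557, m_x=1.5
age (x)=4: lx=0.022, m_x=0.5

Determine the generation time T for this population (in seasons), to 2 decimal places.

lx·mx: 0, 4.4942, 3.038, 0.8355, 0.011 → R0 = 8.3787
x·lx·mx: 0, 4.4942, 6.076, 2.5065, 0.044 → Σ = 13.1207
T = 13.1207 / 8.3787 = 1.565959… → 1.57

1.57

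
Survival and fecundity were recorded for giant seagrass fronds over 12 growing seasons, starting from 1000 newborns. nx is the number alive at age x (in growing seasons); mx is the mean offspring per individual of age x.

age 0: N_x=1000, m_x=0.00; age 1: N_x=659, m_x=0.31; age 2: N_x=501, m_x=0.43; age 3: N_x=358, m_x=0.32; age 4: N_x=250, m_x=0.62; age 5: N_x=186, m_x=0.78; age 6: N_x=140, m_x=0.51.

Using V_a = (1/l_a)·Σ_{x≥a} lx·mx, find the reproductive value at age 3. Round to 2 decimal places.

1.36

lx = nx/n0 = nx/1000: 1, 0.659, 0.501, 0.358, 0.25, 0.186, 0.14
lx·mx for x ≥ 3: 0.11456, 0.155, 0.14508, 0.0714 → sum = 0.48604
V_3 = 0.48604 / l_3 = 0.48604 / 0.358 = 1.357654… → 1.36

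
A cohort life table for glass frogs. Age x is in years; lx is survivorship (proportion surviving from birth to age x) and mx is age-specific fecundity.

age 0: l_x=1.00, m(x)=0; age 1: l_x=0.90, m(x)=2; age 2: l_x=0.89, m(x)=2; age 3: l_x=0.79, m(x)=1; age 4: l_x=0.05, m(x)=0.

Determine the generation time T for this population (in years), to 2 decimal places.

lx·mx: 0, 1.8, 1.78, 0.79, 0 → R0 = 4.37
x·lx·mx: 0, 1.8, 3.56, 2.37, 0 → Σ = 7.73
T = 7.73 / 4.37 = 1.768879… → 1.77

1.77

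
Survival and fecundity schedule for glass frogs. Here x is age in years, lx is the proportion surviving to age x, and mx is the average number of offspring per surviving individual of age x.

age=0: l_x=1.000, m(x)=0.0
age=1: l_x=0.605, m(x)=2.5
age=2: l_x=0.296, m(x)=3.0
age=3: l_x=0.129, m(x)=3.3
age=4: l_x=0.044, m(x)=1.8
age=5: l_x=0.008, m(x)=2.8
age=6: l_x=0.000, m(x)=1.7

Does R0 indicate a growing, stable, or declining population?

R0 = Σ lx·mx = 0 + 1.5125 + 0.888 + 0.4257 + 0.0792 + 0.0224 + 0 = 2.9278
R0 > 1, so the population is growing.

growing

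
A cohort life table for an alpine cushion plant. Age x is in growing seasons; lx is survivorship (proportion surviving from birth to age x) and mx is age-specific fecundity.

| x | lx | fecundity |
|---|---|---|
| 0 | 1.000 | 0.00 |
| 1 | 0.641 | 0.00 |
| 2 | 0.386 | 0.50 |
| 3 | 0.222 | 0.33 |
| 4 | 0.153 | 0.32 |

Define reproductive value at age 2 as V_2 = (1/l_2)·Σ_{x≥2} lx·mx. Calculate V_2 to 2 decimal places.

0.82

lx·mx for x ≥ 2: 0.193, 0.07326, 0.04896 → sum = 0.31522
V_2 = 0.31522 / l_2 = 0.31522 / 0.386 = 0.816632… → 0.82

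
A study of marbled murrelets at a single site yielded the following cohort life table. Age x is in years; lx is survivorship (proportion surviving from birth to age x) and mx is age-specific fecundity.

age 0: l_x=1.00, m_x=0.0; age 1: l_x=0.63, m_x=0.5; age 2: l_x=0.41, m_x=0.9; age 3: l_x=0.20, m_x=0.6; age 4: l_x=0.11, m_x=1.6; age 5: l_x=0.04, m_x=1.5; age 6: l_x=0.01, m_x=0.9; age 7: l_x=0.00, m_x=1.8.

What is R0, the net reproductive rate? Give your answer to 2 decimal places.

1.05

lx·mx by age: 0, 0.315, 0.369, 0.12, 0.176, 0.06, 0.009, 0
R0 = Σ lx·mx = 1.049 → 1.05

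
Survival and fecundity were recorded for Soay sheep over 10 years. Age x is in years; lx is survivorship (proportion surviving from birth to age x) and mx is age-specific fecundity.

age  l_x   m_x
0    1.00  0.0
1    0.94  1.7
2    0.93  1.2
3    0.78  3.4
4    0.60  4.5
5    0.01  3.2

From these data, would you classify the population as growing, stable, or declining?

growing

R0 = Σ lx·mx = 0 + 1.598 + 1.116 + 2.652 + 2.7 + 0.032 = 8.098
R0 > 1, so the population is growing.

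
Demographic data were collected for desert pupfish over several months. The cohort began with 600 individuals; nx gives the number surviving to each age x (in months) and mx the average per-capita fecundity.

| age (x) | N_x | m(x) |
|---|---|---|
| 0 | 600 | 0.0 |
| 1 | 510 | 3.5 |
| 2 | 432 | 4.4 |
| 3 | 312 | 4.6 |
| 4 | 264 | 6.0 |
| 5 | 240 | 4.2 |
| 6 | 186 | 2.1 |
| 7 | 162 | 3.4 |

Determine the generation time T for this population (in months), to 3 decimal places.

lx = nx/n0 = nx/600: 1, 0.85, 0.72, 0.52, 0.44, 0.4, 0.31, 0.27
lx·mx: 0, 2.975, 3.168, 2.392, 2.64, 1.68, 0.651, 0.918 → R0 = 14.424
x·lx·mx: 0, 2.975, 6.336, 7.176, 10.56, 8.4, 3.906, 6.426 → Σ = 45.779
T = 45.779 / 14.424 = 3.173808… → 3.174

3.174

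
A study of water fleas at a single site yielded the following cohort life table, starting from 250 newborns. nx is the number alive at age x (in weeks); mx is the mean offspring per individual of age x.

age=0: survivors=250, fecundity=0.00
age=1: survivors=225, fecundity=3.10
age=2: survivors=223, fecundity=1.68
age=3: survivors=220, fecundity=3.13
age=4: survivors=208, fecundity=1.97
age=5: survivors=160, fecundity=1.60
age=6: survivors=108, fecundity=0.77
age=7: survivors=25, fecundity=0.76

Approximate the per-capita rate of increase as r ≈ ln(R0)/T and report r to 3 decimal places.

0.828

lx = nx/n0 = nx/250: 1, 0.9, 0.892, 0.88, 0.832, 0.64, 0.432, 0.1
R0 = Σ lx·mx = 0 + 2.79 + 1.49856 + 2.7544 + 1.63904 + 1.024 + 0.33264 + 0.076 = 10.11464
Σ x·lx·mx = 28.25432; T = 28.25432/10.11464 = 2.79341…
r ≈ ln(R0)/T = ln(10.11464)/2.79341… = 0.82837… → 0.828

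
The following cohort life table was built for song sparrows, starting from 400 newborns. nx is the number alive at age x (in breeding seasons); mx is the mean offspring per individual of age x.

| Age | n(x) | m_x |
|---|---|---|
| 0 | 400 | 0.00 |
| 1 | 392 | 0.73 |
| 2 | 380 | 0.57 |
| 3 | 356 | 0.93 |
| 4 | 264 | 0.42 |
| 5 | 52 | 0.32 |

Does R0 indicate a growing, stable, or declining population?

growing

lx = nx/n0 = nx/400: 1, 0.98, 0.95, 0.89, 0.66, 0.13
R0 = Σ lx·mx = 0 + 0.7154 + 0.5415 + 0.8277 + 0.2772 + 0.0416 = 2.4034
R0 > 1, so the population is growing.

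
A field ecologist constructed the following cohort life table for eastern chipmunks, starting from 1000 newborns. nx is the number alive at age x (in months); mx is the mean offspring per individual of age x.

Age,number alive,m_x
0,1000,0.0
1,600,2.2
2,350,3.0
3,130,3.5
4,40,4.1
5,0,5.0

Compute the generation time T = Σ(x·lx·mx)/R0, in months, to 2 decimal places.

lx = nx/n0 = nx/1000: 1, 0.6, 0.35, 0.13, 0.04, 0
lx·mx: 0, 1.32, 1.05, 0.455, 0.164, 0 → R0 = 2.989
x·lx·mx: 0, 1.32, 2.1, 1.365, 0.656, 0 → Σ = 5.441
T = 5.441 / 2.989 = 1.820341… → 1.82

1.82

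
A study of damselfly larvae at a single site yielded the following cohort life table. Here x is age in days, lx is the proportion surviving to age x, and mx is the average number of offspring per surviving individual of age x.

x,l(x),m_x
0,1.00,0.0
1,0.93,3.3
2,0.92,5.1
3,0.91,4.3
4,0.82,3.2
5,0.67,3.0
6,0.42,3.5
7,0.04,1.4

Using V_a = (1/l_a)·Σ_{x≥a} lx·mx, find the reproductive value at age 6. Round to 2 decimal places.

3.63

lx·mx for x ≥ 6: 1.47, 0.056 → sum = 1.526
V_6 = 1.526 / l_6 = 1.526 / 0.42 = 3.633333… → 3.63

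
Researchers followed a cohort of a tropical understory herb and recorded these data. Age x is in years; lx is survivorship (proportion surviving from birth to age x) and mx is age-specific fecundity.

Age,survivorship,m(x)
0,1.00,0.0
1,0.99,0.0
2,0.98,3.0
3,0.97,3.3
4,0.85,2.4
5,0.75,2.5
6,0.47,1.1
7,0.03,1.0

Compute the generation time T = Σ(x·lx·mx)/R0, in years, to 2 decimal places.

lx·mx: 0, 0, 2.94, 3.201, 2.04, 1.875, 0.517, 0.03 → R0 = 10.603
x·lx·mx: 0, 0, 5.88, 9.603, 8.16, 9.375, 3.102, 0.21 → Σ = 36.33
T = 36.33 / 10.603 = 3.426389… → 3.43

3.43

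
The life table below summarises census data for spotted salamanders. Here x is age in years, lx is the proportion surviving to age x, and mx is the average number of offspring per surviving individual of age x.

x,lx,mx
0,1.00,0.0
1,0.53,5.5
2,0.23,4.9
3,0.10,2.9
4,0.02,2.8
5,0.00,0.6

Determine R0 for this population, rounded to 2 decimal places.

4.39

lx·mx by age: 0, 2.915, 1.127, 0.29, 0.056, 0
R0 = Σ lx·mx = 4.388 → 4.39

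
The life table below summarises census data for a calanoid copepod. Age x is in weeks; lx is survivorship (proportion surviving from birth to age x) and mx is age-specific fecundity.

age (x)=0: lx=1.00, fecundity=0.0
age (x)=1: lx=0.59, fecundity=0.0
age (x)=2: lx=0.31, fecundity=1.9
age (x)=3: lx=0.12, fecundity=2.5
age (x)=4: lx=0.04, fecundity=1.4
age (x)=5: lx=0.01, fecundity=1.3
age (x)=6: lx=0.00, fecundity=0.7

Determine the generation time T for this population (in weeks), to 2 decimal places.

2.47

lx·mx: 0, 0, 0.589, 0.3, 0.056, 0.013, 0 → R0 = 0.958
x·lx·mx: 0, 0, 1.178, 0.9, 0.224, 0.065, 0 → Σ = 2.367
T = 2.367 / 0.958 = 2.470772… → 2.47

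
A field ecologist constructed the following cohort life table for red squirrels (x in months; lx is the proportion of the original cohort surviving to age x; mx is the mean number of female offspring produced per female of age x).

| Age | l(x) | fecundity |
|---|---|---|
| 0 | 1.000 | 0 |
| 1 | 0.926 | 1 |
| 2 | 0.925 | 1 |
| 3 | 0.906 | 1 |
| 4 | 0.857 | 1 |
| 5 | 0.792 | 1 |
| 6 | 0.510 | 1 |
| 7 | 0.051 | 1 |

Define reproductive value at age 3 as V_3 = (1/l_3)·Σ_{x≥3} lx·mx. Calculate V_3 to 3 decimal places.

3.439

lx·mx for x ≥ 3: 0.906, 0.857, 0.792, 0.51, 0.051 → sum = 3.116
V_3 = 3.116 / l_3 = 3.116 / 0.906 = 3.439294… → 3.439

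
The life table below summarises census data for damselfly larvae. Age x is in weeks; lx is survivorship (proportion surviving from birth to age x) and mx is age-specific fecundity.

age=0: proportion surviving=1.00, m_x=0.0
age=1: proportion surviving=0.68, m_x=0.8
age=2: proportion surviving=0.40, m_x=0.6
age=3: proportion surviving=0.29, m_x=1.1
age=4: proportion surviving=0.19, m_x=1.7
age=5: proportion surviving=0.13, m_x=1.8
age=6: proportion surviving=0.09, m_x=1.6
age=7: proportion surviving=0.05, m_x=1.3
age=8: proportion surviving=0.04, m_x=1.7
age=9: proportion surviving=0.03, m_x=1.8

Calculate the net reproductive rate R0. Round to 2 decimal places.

lx·mx by age: 0, 0.544, 0.24, 0.319, 0.323, 0.234, 0.144, 0.065, 0.068, 0.054
R0 = Σ lx·mx = 1.991 → 1.99

1.99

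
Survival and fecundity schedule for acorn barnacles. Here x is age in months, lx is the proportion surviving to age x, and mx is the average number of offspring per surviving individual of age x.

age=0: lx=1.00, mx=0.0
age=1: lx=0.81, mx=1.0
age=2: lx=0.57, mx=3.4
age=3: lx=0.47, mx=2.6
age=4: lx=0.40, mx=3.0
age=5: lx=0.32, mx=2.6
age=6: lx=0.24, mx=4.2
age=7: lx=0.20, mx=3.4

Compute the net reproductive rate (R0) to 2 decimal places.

lx·mx by age: 0, 0.81, 1.938, 1.222, 1.2, 0.832, 1.008, 0.68
R0 = Σ lx·mx = 7.69 → 7.69

7.69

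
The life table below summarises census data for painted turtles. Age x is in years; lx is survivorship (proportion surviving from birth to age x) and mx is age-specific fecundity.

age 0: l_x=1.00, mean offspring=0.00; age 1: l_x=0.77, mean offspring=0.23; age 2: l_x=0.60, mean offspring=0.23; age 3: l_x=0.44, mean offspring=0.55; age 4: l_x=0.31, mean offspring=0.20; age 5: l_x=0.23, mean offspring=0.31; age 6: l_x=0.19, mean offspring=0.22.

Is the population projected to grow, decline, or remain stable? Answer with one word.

R0 = Σ lx·mx = 0 + 0.1771 + 0.138 + 0.242 + 0.062 + 0.0713 + 0.0418 = 0.7322
R0 < 1, so the population is declining.

declining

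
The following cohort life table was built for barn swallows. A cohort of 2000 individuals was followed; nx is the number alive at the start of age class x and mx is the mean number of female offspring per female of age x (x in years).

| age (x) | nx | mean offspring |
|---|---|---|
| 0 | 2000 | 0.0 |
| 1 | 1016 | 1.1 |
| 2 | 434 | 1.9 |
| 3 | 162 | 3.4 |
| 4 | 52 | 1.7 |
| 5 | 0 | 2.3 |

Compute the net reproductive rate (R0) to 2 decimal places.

lx = nx/n0 = nx/2000: 1, 0.508, 0.217, 0.081, 0.026, 0
lx·mx by age: 0, 0.5588, 0.4123, 0.2754, 0.0442, 0
R0 = Σ lx·mx = 1.2907 → 1.29

1.29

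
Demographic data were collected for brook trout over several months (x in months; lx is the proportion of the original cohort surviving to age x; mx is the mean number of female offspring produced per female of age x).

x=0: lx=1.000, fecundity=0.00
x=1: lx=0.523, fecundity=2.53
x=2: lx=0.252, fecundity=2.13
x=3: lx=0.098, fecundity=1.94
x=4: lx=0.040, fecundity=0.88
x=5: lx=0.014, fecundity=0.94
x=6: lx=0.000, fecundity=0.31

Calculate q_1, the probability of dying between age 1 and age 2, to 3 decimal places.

q_1 = (l_1 − l_2) / l_1 = (0.523 − 0.252) / 0.523
     = 0.271 / 0.523 = 0.518164… → 0.518

0.518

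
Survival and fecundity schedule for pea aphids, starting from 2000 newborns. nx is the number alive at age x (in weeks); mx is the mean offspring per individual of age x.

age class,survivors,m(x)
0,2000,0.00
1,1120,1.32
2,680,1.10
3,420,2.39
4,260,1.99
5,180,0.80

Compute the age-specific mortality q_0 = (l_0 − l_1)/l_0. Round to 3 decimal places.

lx = nx/n0 = nx/2000: 1, 0.56, 0.34, 0.21, 0.13, 0.09
q_0 = (l_0 − l_1) / l_0 = (1 − 0.56) / 1
     = 0.44 / 1 = 0.44 → 0.440

0.440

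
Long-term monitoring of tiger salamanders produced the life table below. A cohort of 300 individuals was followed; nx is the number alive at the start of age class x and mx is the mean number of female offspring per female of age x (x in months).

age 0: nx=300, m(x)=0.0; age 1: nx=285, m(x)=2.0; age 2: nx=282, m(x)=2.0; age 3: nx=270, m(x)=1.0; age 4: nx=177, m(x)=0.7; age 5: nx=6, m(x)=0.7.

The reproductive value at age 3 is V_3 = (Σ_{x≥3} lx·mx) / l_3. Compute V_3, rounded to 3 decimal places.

lx = nx/n0 = nx/300: 1, 0.95, 0.94, 0.9, 0.59, 0.02
lx·mx for x ≥ 3: 0.9, 0.413, 0.014 → sum = 1.327
V_3 = 1.327 / l_3 = 1.327 / 0.9 = 1.474444… → 1.474

1.474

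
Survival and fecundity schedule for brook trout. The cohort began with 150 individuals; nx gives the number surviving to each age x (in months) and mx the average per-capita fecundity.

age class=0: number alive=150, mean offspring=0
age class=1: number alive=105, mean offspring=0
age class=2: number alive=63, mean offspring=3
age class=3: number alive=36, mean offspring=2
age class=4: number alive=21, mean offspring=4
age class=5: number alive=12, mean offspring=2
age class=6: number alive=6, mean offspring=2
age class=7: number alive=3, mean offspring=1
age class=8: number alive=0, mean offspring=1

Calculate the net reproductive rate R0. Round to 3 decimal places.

2.560

lx = nx/n0 = nx/150: 1, 0.7, 0.42, 0.24, 0.14, 0.08, 0.04, 0.02, 0
lx·mx by age: 0, 0, 1.26, 0.48, 0.56, 0.16, 0.08, 0.02, 0
R0 = Σ lx·mx = 2.56 → 2.560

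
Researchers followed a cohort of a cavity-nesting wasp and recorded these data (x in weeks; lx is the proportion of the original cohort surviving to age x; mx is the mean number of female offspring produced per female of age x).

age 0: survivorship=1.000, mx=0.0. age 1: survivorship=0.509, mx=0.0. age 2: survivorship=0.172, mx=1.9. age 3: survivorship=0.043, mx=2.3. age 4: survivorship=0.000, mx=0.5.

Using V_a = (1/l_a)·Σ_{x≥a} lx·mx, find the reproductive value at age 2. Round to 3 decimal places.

lx·mx for x ≥ 2: 0.3268, 0.0989, 0 → sum = 0.4257
V_2 = 0.4257 / l_2 = 0.4257 / 0.172 = 2.475 → 2.475

2.475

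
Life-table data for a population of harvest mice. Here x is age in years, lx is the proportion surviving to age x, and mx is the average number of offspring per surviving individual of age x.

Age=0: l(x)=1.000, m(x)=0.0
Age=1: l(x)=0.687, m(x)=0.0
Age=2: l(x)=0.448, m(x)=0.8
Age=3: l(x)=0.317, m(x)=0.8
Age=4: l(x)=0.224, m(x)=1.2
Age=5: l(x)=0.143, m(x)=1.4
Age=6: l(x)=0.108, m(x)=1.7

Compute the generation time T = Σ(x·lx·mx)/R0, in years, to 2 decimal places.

lx·mx: 0, 0, 0.3584, 0.2536, 0.2688, 0.2002, 0.1836 → R0 = 1.2646
x·lx·mx: 0, 0, 0.7168, 0.7608, 1.0752, 1.001, 1.1016 → Σ = 4.6554
T = 4.6554 / 1.2646 = 3.681322… → 3.68

3.68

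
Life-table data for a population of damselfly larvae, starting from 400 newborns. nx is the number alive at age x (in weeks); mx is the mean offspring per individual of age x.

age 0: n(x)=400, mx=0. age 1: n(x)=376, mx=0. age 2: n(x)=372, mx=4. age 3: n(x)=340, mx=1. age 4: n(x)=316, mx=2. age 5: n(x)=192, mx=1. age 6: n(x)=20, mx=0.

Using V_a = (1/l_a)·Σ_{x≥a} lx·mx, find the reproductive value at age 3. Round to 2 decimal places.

lx = nx/n0 = nx/400: 1, 0.94, 0.93, 0.85, 0.79, 0.48, 0.05
lx·mx for x ≥ 3: 0.85, 1.58, 0.48, 0 → sum = 2.91
V_3 = 2.91 / l_3 = 2.91 / 0.85 = 3.423529… → 3.42

3.42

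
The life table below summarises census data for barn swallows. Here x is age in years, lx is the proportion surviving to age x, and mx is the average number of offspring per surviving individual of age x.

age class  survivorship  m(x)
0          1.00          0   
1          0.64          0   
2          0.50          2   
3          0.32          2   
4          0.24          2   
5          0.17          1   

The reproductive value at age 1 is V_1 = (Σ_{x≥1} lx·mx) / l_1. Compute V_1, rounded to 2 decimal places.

3.58

lx·mx for x ≥ 1: 0, 1, 0.64, 0.48, 0.17 → sum = 2.29
V_1 = 2.29 / l_1 = 2.29 / 0.64 = 3.578125 → 3.58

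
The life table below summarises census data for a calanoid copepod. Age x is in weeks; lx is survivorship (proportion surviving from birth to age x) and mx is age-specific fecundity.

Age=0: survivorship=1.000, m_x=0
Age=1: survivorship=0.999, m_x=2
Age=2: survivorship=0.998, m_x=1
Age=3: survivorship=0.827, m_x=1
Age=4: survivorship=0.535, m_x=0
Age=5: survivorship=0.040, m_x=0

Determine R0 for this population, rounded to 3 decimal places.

lx·mx by age: 0, 1.998, 0.998, 0.827, 0, 0
R0 = Σ lx·mx = 3.823 → 3.823

3.823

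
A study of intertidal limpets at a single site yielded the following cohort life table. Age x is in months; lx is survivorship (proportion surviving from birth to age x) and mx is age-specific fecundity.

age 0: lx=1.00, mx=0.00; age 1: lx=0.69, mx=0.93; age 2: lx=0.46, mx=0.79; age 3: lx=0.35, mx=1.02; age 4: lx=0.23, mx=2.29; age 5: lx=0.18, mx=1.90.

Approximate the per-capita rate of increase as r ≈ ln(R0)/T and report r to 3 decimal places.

0.286

R0 = Σ lx·mx = 0 + 0.6417 + 0.3634 + 0.357 + 0.5267 + 0.342 = 2.2308
Σ x·lx·mx = 6.2563; T = 6.2563/2.2308 = 2.80451…
r ≈ ln(R0)/T = ln(2.2308)/2.80451… = 0.2861… → 0.286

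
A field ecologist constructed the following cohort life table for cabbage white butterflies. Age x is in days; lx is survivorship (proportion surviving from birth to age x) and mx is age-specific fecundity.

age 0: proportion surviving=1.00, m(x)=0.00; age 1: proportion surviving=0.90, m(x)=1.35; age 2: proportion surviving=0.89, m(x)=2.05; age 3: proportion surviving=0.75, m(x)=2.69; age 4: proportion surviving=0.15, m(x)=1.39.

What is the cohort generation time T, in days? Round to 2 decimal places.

lx·mx: 0, 1.215, 1.8245, 2.0175, 0.2085 → R0 = 5.2655
x·lx·mx: 0, 1.215, 3.649, 6.0525, 0.834 → Σ = 11.7505
T = 11.7505 / 5.2655 = 2.231602… → 2.23

2.23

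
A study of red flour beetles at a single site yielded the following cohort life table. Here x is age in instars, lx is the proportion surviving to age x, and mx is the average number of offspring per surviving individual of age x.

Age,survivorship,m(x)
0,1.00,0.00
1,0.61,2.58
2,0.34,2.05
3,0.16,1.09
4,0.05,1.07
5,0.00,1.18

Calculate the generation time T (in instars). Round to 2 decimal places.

lx·mx: 0, 1.5738, 0.697, 0.1744, 0.0535, 0 → R0 = 2.4987
x·lx·mx: 0, 1.5738, 1.394, 0.5232, 0.214, 0 → Σ = 3.705
T = 3.705 / 2.4987 = 1.482771… → 1.48

1.48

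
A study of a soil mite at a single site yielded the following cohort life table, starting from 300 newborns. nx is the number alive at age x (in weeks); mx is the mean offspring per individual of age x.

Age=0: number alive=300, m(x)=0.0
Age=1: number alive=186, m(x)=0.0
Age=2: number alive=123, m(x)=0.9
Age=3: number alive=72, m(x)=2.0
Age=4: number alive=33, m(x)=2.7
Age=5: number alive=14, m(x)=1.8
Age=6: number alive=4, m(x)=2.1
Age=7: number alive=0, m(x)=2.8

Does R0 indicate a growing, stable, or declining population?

growing

lx = nx/n0 = nx/300: 1, 0.62, 0.41, 0.24, 0.11, 0.04667…, 0.01333…, 0
R0 = Σ lx·mx = 0 + 0 + 0.369 + 0.48 + 0.297 + 0.084… + 0.028… + 0 = 1.258…
R0 > 1, so the population is growing.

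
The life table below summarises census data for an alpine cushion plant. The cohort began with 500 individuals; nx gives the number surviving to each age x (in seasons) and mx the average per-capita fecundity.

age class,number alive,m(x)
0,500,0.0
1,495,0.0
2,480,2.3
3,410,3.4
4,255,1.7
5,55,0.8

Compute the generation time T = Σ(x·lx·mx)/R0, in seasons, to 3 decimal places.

lx = nx/n0 = nx/500: 1, 0.99, 0.96, 0.82, 0.51, 0.11
lx·mx: 0, 0, 2.208, 2.788, 0.867, 0.088 → R0 = 5.951
x·lx·mx: 0, 0, 4.416, 8.364, 3.468, 0.44 → Σ = 16.688
T = 16.688 / 5.951 = 2.804235… → 2.804

2.804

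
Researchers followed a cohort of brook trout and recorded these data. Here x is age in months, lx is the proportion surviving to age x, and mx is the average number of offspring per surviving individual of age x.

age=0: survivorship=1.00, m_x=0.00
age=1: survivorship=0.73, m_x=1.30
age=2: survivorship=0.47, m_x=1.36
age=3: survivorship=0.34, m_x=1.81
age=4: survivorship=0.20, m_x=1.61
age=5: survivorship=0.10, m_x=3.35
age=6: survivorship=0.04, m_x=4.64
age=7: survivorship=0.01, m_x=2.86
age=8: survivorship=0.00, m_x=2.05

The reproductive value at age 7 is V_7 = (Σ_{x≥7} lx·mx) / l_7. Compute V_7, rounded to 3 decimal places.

lx·mx for x ≥ 7: 0.0286, 0 → sum = 0.0286
V_7 = 0.0286 / l_7 = 0.0286 / 0.01 = 2.86 → 2.860

2.860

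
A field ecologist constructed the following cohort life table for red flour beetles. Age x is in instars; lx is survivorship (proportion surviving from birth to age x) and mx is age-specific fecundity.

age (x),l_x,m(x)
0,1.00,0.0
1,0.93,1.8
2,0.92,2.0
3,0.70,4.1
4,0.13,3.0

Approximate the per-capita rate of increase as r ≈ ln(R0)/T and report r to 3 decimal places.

R0 = Σ lx·mx = 0 + 1.674 + 1.84 + 2.87 + 0.39 = 6.774
Σ x·lx·mx = 15.524; T = 15.524/6.774 = 2.2917…
r ≈ ln(R0)/T = ln(6.774)/2.2917… = 0.83479… → 0.835

0.835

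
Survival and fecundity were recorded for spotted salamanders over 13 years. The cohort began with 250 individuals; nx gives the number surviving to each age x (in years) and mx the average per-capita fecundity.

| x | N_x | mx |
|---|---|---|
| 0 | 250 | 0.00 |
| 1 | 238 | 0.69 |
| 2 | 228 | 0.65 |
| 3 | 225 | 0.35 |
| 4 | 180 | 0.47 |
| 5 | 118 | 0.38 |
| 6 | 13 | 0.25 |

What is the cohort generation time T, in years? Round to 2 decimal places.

lx = nx/n0 = nx/250: 1, 0.952, 0.912, 0.9, 0.72, 0.472, 0.052
lx·mx: 0, 0.65688, 0.5928, 0.315, 0.3384, 0.17936, 0.013 → R0 = 2.09544
x·lx·mx: 0, 0.65688, 1.1856, 0.945, 1.3536, 0.8968, 0.078 → Σ = 5.11588
T = 5.11588 / 2.09544 = 2.441435… → 2.44

2.44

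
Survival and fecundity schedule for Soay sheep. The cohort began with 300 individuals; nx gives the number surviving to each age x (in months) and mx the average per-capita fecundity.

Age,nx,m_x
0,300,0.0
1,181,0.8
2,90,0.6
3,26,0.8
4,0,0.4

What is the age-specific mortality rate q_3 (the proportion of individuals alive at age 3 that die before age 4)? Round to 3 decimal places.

1.000

lx = nx/n0 = nx/300: 1, 0.60333…, 0.3, 0.08667…, 0
q_3 = (l_3 − l_4) / l_3 = (0.086667… − 0) / 0.086667…
     = 0.086667… / 0.086667… = 1 → 1.000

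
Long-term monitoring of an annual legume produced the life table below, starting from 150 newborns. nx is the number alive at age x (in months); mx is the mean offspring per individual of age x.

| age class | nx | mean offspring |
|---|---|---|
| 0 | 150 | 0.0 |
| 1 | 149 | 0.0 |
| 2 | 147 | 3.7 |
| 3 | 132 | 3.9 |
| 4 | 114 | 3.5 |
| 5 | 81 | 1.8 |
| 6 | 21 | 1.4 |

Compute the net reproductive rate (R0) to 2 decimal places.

lx = nx/n0 = nx/150: 1, 0.99333…, 0.98, 0.88, 0.76, 0.54, 0.14
lx·mx by age: 0, 0, 3.626, 3.432, 2.66, 0.972, 0.196
R0 = Σ lx·mx = 10.886… → 10.89

10.89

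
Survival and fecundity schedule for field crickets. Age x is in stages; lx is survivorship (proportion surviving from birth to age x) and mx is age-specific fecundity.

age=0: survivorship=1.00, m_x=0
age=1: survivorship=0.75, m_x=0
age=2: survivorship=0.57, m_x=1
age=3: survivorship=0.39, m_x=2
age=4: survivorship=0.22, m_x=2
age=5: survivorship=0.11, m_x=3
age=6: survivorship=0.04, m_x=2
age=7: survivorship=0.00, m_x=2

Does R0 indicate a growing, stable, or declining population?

growing

R0 = Σ lx·mx = 0 + 0 + 0.57 + 0.78 + 0.44 + 0.33 + 0.08 + 0 = 2.2
R0 > 1, so the population is growing.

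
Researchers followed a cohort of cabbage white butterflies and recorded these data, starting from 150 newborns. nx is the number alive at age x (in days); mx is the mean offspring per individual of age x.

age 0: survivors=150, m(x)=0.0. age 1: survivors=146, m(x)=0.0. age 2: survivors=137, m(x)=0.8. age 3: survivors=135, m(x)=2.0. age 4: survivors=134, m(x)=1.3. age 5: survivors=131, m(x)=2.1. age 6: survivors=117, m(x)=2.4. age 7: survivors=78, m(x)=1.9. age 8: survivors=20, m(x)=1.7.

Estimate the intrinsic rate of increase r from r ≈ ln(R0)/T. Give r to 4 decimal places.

0.4563

lx = nx/n0 = nx/150: 1, 0.97333…, 0.91333…, 0.9, 0.89333…, 0.87333…, 0.78, 0.52, 0.13333…
R0 = Σ lx·mx = 0 + 0 + 0.73067… + 1.8 + 1.16133… + 1.834… + 1.872 + 0.988 + 0.22667… = 8.612667…
Σ x·lx·mx = 40.638…; T = 40.638…/8.612667… = 4.7184…
r ≈ ln(R0)/T = ln(8.612667…)/4.7184… = 0.456348… → 0.4563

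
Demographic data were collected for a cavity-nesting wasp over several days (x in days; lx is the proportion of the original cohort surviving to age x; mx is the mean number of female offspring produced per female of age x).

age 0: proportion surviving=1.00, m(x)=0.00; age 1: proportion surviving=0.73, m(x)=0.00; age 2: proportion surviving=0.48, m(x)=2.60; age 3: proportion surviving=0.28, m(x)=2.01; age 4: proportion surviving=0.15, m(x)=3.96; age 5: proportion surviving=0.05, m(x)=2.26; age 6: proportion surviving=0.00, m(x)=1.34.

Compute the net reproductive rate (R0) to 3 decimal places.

lx·mx by age: 0, 0, 1.248, 0.5628, 0.594, 0.113, 0
R0 = Σ lx·mx = 2.5178 → 2.518

2.518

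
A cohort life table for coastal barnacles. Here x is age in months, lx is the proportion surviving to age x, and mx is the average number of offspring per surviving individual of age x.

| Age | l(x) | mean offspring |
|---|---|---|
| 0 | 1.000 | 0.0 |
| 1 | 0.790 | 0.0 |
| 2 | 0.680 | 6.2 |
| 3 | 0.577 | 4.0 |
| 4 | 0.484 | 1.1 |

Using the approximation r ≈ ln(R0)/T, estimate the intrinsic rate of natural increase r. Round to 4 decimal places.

R0 = Σ lx·mx = 0 + 0 + 4.216 + 2.308 + 0.5324 = 7.0564
Σ x·lx·mx = 17.4856; T = 17.4856/7.0564 = 2.47798…
r ≈ ln(R0)/T = ln(7.0564)/2.47798… = 0.78852… → 0.7885

0.7885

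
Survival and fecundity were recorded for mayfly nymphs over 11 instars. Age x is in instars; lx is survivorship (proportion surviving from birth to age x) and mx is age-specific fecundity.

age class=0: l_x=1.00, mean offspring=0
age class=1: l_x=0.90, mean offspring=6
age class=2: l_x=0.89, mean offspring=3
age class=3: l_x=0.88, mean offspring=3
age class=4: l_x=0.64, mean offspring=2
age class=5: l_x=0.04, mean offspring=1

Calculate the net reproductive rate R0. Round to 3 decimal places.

12.030

lx·mx by age: 0, 5.4, 2.67, 2.64, 1.28, 0.04
R0 = Σ lx·mx = 12.03 → 12.030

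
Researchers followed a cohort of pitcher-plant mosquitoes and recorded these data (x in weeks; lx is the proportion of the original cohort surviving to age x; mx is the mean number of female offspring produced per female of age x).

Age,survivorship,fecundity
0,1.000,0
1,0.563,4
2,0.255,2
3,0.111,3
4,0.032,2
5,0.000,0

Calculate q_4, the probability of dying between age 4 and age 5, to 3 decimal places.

1.000

q_4 = (l_4 − l_5) / l_4 = (0.032 − 0) / 0.032
     = 0.032 / 0.032 = 1 → 1.000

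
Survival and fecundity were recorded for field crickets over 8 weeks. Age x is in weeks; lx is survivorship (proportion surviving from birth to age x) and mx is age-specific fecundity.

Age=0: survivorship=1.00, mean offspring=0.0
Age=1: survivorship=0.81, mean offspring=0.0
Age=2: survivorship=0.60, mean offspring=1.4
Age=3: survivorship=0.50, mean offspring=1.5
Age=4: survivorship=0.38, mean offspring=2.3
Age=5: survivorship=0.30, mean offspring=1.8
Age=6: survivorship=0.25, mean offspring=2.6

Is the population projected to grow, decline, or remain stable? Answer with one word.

growing

R0 = Σ lx·mx = 0 + 0 + 0.84 + 0.75 + 0.874 + 0.54 + 0.65 = 3.654
R0 > 1, so the population is growing.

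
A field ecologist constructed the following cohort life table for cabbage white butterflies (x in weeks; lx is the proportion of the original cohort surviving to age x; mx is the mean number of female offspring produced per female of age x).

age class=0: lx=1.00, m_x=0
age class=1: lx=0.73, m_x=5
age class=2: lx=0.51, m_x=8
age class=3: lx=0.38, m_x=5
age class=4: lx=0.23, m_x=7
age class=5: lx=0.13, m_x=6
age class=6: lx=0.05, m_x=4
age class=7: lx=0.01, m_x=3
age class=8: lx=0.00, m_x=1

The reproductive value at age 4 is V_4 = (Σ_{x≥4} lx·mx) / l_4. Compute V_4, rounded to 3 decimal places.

lx·mx for x ≥ 4: 1.61, 0.78, 0.2, 0.03, 0 → sum = 2.62
V_4 = 2.62 / l_4 = 2.62 / 0.23 = 11.391304… → 11.391

11.391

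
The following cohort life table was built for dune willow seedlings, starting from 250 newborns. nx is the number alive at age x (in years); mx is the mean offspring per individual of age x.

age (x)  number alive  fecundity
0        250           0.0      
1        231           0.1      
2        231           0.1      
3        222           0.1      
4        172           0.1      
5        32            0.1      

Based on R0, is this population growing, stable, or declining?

lx = nx/n0 = nx/250: 1, 0.924, 0.924, 0.888, 0.688, 0.128
R0 = Σ lx·mx = 0 + 0.0924 + 0.0924 + 0.0888 + 0.0688 + 0.0128 = 0.3552
R0 < 1, so the population is declining.

declining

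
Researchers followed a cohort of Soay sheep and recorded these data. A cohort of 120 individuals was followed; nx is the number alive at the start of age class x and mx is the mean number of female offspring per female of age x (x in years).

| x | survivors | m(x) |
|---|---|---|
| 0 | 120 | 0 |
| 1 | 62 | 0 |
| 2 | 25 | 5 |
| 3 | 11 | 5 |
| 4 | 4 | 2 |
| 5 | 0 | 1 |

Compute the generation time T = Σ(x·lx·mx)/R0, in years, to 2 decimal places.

lx = nx/n0 = nx/120: 1, 0.51667…, 0.20833…, 0.09167…, 0.03333…, 0
lx·mx: 0, 0, 1.041667…, 0.458333…, 0.066667…, 0 → R0 = 1.566667…
x·lx·mx: 0, 0, 2.083333…, 1.375…, 0.266667…, 0 → Σ = 3.725…
T = 3.725… / 1.566667… = 2.37766… → 2.38

2.38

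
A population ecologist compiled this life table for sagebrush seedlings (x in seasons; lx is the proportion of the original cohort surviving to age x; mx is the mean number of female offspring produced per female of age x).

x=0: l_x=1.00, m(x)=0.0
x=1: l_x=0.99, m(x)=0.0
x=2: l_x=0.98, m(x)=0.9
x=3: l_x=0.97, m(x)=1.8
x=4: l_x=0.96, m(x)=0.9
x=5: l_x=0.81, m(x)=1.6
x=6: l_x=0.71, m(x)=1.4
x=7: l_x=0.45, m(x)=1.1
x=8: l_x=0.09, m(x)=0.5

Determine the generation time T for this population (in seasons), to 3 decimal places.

lx·mx: 0, 0, 0.882, 1.746, 0.864, 1.296, 0.994, 0.495, 0.045 → R0 = 6.322
x·lx·mx: 0, 0, 1.764, 5.238, 3.456, 6.48, 5.964, 3.465, 0.36 → Σ = 26.727
T = 26.727 / 6.322 = 4.227618… → 4.228

4.228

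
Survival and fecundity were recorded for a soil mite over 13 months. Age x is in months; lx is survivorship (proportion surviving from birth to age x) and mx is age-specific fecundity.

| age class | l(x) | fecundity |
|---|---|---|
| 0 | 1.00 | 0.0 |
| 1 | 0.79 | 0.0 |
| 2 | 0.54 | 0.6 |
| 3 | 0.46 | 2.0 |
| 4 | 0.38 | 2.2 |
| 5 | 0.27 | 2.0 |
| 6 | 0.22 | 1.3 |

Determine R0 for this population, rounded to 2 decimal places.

lx·mx by age: 0, 0, 0.324, 0.92, 0.836, 0.54, 0.286
R0 = Σ lx·mx = 2.906 → 2.91

2.91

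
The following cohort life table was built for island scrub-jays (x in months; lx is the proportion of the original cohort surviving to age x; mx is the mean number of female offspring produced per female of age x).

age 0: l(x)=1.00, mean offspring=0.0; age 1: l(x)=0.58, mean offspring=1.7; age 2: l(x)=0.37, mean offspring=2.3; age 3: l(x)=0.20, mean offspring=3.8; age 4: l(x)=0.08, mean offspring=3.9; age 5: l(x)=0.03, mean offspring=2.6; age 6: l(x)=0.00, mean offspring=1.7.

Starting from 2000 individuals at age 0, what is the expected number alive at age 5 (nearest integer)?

Expected survivors = N0 · l_5 = 2000 × 0.03 = 60 → 60

60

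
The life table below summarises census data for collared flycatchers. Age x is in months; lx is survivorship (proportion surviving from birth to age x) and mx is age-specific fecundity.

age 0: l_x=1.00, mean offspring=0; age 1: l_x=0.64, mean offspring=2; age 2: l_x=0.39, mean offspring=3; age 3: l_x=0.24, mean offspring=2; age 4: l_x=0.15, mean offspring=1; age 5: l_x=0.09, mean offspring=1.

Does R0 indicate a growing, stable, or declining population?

growing

R0 = Σ lx·mx = 0 + 1.28 + 1.17 + 0.48 + 0.15 + 0.09 = 3.17
R0 > 1, so the population is growing.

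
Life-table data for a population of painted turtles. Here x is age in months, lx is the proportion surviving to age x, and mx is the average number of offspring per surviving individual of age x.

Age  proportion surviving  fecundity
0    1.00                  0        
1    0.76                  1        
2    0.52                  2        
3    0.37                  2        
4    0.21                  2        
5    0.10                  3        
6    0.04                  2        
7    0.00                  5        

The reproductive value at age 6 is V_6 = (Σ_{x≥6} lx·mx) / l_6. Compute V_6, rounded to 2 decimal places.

2.00

lx·mx for x ≥ 6: 0.08, 0 → sum = 0.08
V_6 = 0.08 / l_6 = 0.08 / 0.04 = 2 → 2.00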